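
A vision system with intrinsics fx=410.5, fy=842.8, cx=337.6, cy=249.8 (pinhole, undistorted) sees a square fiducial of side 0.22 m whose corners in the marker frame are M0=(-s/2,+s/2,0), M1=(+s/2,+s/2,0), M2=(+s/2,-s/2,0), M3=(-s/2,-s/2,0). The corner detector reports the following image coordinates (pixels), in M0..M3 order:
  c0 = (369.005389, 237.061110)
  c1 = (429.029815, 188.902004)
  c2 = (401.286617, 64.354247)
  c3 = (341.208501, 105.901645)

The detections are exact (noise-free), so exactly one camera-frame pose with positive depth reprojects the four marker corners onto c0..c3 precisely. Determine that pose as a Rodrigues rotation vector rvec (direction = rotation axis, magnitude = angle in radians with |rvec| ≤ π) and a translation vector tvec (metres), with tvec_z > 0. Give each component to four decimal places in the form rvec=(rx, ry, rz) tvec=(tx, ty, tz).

rvec=(-0.1698, -0.2433, -0.3825) tvec=(0.1529, -0.1579, 1.3061)

Intrinsics K: fx=410.5, fy=842.8, cx=337.6, cy=249.8
Marker side s = 0.22 m; corners in marker frame (Z=0):
  M0 = (-0.1100, +0.1100, 0)
  M1 = (+0.1100, +0.1100, 0)
  M2 = (+0.1100, -0.1100, 0)
  M3 = (-0.1100, -0.1100, 0)
Detected image corners:
  c0 = (369.005389, 237.061110) px
  c1 = (429.029815, 188.902004) px
  c2 = (401.286617, 64.354247) px
  c3 = (341.208501, 105.901645) px
Planar DLT: solve 8×8 A·h = b for H (H[2,2]=1):
  H  [+351.32646 +91.55091 +385.66711]
  H  [-173.40066 +567.39691 +147.91970]
  H  [+0.20348 -0.09003 +1.00000]
B = K⁻¹H; ‖b₁‖=0.765658, ‖b₂‖=0.765658; λ = 2/(‖b₁‖+‖b₂‖) = 1.306067, sign → tz>0 ⇒ λ=+1.306067
r₁ = λ·B[:,0] = (+0.89924,-0.34748,+0.26575); r₂ = λ·B[:,1] = (+0.38799,+0.91413,-0.11759)
r₃ = r₁×r₂ = (-0.20207,+0.20885,+0.95684); SVD([r₁ r₂ r₃]) → R = UVᵀ:
  R  [+0.89924 +0.38799 -0.20207]
  R  [-0.34748 +0.91413 +0.20885]
  R  [+0.26575 -0.11759 +0.95684]
t = (+0.15293, -0.15788, +1.30607) m
tr R = 2.770216; θ = arccos((tr R − 1)/2) = 0.484070 rad = 27.735°
axis k = ((R−Rᵀ)₃₂, (R−Rᵀ)₁₃, (R−Rᵀ)₂₁) / (2 sinθ) = (-0.350713, -0.502622, -0.790172)
rvec = θ·k = (-0.169770, -0.243304, -0.382499)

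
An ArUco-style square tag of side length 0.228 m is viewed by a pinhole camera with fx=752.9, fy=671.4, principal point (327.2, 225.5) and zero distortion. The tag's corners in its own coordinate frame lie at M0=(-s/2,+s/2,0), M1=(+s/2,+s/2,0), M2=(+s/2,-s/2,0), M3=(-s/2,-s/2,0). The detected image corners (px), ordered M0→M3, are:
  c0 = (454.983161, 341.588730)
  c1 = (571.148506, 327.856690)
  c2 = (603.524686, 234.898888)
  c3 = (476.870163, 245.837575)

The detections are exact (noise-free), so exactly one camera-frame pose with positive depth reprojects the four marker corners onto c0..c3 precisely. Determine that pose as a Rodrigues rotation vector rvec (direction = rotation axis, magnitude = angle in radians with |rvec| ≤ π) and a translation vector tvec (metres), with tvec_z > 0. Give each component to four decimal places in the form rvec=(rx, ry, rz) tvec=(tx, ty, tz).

Intrinsics K: fx=752.9, fy=671.4, cx=327.2, cy=225.5
Marker side s = 0.228 m; corners in marker frame (Z=0):
  M0 = (-0.1140, +0.1140, 0)
  M1 = (+0.1140, +0.1140, 0)
  M2 = (+0.1140, -0.1140, 0)
  M3 = (-0.1140, -0.1140, 0)
Detected image corners:
  c0 = (454.983161, 341.588730) px
  c1 = (571.148506, 327.856690) px
  c2 = (603.524686, 234.898888) px
  c3 = (476.870163, 245.837575) px
Planar DLT: solve 8×8 A·h = b for H (H[2,2]=1):
  H  [+628.71026 +101.81724 +527.26053]
  H  [-1.26246 +534.53812 +289.67556]
  H  [+0.18478 +0.42022 +1.00000]
B = K⁻¹H; ‖b₁‖=0.779665, ‖b₂‖=0.779665; λ = 2/(‖b₁‖+‖b₂‖) = 1.282603, sign → tz>0 ⇒ λ=+1.282603
r₁ = λ·B[:,0] = (+0.96804,-0.08201,+0.23700); r₂ = λ·B[:,1] = (-0.06078,+0.84013,+0.53897)
r₃ = r₁×r₂ = (-0.24332,-0.53615,+0.80829); SVD([r₁ r₂ r₃]) → R = UVᵀ:
  R  [+0.96804 -0.06078 -0.24332]
  R  [-0.08201 +0.84013 -0.53615]
  R  [+0.23700 +0.53897 +0.80829]
t = (+0.34081, +0.12260, +1.28260) m
tr R = 2.616462; θ = arccos((tr R − 1)/2) = 0.629654 rad = 36.077°
axis k = ((R−Rᵀ)₃₂, (R−Rᵀ)₁₃, (R−Rᵀ)₂₁) / (2 sinθ) = (+0.912878, -0.407834, -0.018029)
rvec = θ·k = (+0.574798, -0.256794, -0.011352)

rvec=(0.5748, -0.2568, -0.0114) tvec=(0.3408, 0.1226, 1.2826)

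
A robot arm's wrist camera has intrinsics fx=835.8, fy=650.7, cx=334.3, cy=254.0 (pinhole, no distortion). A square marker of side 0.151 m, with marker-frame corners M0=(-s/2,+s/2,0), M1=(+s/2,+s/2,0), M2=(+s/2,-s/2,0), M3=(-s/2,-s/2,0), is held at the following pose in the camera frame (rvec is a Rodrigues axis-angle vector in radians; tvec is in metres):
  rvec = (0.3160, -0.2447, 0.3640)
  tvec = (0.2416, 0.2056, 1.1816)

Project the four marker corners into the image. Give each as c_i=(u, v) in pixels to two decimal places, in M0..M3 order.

c0=(436.49, 391.53) c1=(526.36, 411.43) c2=(573.62, 343.02) c3=(482.50, 319.82)

Intrinsics K: fx=835.8, fy=650.7, cx=334.3, cy=254.0
Marker side s = 0.151 m; corners in marker frame (Z=0):
  M0 = (-0.0755, +0.0755, 0)
  M1 = (+0.0755, +0.0755, 0)
  M2 = (+0.0755, -0.0755, 0)
  M3 = (-0.0755, -0.0755, 0)
rvec = (0.3160, -0.2447, 0.3640), |rvec| = θ = 0.54058 rad = 30.973°
Rodrigues: sinθ=0.51464, 1−cosθ=0.14259; R = I + sinθ·[k]× + (1−cosθ)·[k]×²:
    [+0.90613 -0.38426 -0.17683]
    [+0.30880 +0.88663 -0.34429]
    [+0.28908 +0.25737 +0.92206]
t = (0.2416, 0.2056, 1.1816) m
M0: Pc = R·M0+t = (+0.14418, +0.24923, +1.17921); u = 835.8·(+0.14418)/1.17921 + 334.3 = 436.4890, v = 650.7·(+0.24923)/1.17921 + 254.0 = 391.5259
M1: Pc = R·M1+t = (+0.28100, +0.29585, +1.22286); u = 835.8·(+0.28100)/1.22286 + 334.3 = 526.3593, v = 650.7·(+0.29585)/1.22286 + 254.0 = 411.4285
M2: Pc = R·M2+t = (+0.33902, +0.16197, +1.18399); u = 835.8·(+0.33902)/1.18399 + 334.3 = 573.6228, v = 650.7·(+0.16197)/1.18399 + 254.0 = 343.0178
M3: Pc = R·M3+t = (+0.20220, +0.11535, +1.14034); u = 835.8·(+0.20220)/1.14034 + 334.3 = 482.4989, v = 650.7·(+0.11535)/1.14034 + 254.0 = 319.8182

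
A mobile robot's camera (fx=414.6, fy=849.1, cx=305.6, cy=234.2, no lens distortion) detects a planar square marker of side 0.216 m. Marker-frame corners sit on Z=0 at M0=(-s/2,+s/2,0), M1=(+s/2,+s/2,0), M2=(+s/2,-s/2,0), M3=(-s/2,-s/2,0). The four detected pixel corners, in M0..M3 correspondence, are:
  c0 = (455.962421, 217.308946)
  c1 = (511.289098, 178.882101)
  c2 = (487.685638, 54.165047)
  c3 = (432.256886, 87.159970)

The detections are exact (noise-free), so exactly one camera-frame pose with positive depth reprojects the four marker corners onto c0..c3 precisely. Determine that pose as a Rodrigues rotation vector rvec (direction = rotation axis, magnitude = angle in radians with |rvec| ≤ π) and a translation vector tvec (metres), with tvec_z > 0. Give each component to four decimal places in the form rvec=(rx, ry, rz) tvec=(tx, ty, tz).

rvec=(-0.1292, -0.2259, -0.3125) tvec=(0.5399, -0.1592, 1.3432)

Intrinsics K: fx=414.6, fy=849.1, cx=305.6, cy=234.2
Marker side s = 0.216 m; corners in marker frame (Z=0):
  M0 = (-0.1080, +0.1080, 0)
  M1 = (+0.1080, +0.1080, 0)
  M2 = (+0.1080, -0.1080, 0)
  M3 = (-0.1080, -0.1080, 0)
Detected image corners:
  c0 = (455.962421, 217.308946) px
  c1 = (511.289098, 178.882101) px
  c2 = (487.685638, 54.165047) px
  c3 = (432.256886, 87.159970) px
Planar DLT: solve 8×8 A·h = b for H (H[2,2]=1):
  H  [+340.53961 +77.58452 +472.24551]
  H  [-141.26571 +580.63317 +133.56943]
  H  [+0.17838 -0.06766 +1.00000]
B = K⁻¹H; ‖b₁‖=0.744468, ‖b₂‖=0.744468; λ = 2/(‖b₁‖+‖b₂‖) = 1.343240, sign → tz>0 ⇒ λ=+1.343240
r₁ = λ·B[:,0] = (+0.92668,-0.28957,+0.23961); r₂ = λ·B[:,1] = (+0.31835,+0.94361,-0.09089)
r₃ = r₁×r₂ = (-0.19978,+0.16050,+0.96661); SVD([r₁ r₂ r₃]) → R = UVᵀ:
  R  [+0.92668 +0.31835 -0.19978]
  R  [-0.28957 +0.94361 +0.16050]
  R  [+0.23961 -0.09089 +0.96661]
t = (+0.53991, -0.15919, +1.34324) m
tr R = 2.836894; θ = arccos((tr R − 1)/2) = 0.406660 rad = 23.300°
axis k = ((R−Rᵀ)₃₂, (R−Rᵀ)₁₃, (R−Rᵀ)₂₁) / (2 sinθ) = (-0.317774, -0.555419, -0.768459)
rvec = θ·k = (-0.129226, -0.225867, -0.312502)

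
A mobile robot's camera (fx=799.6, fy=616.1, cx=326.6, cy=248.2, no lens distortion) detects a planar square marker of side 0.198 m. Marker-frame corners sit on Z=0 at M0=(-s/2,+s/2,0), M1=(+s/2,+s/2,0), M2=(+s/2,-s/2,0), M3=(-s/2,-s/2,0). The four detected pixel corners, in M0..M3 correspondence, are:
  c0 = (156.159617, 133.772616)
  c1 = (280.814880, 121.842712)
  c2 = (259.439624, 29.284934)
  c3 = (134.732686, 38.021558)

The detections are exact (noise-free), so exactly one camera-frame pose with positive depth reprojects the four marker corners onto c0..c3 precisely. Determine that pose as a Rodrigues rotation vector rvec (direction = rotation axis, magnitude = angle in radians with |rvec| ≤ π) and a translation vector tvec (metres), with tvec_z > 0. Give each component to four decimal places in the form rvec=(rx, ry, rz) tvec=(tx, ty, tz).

rvec=(-0.0526, -0.2108, -0.1725) tvec=(-0.1861, -0.3438, 1.2631)

Intrinsics K: fx=799.6, fy=616.1, cx=326.6, cy=248.2
Marker side s = 0.198 m; corners in marker frame (Z=0):
  M0 = (-0.0990, +0.0990, 0)
  M1 = (+0.0990, +0.0990, 0)
  M2 = (+0.0990, -0.0990, 0)
  M3 = (-0.0990, -0.0990, 0)
Detected image corners:
  c0 = (156.159617, 133.772616) px
  c1 = (280.814880, 121.842712) px
  c2 = (259.439624, 29.284934) px
  c3 = (134.732686, 38.021558) px
Planar DLT: solve 8×8 A·h = b for H (H[2,2]=1):
  H  [+664.68336 +102.51482 +208.79730]
  H  [-38.57599 +473.22914 +80.51943]
  H  [+0.16835 -0.02680 +1.00000]
B = K⁻¹H; ‖b₁‖=0.791689, ‖b₂‖=0.791689; λ = 2/(‖b₁‖+‖b₂‖) = 1.263122, sign → tz>0 ⇒ λ=+1.263122
r₁ = λ·B[:,0] = (+0.96314,-0.16475,+0.21264); r₂ = λ·B[:,1] = (+0.17577,+0.98385,-0.03386)
r₃ = r₁×r₂ = (-0.20363,+0.06998,+0.97654); SVD([r₁ r₂ r₃]) → R = UVᵀ:
  R  [+0.96314 +0.17577 -0.20363]
  R  [-0.16475 +0.98385 +0.06998]
  R  [+0.21264 -0.03386 +0.97654]
t = (-0.18609, -0.34378, +1.26312) m
tr R = 2.923532; θ = arccos((tr R − 1)/2) = 0.277417 rad = 15.895°
axis k = ((R−Rᵀ)₃₂, (R−Rᵀ)₁₃, (R−Rᵀ)₂₁) / (2 sinθ) = (-0.189577, -0.759981, -0.621683)
rvec = θ·k = (-0.052592, -0.210832, -0.172466)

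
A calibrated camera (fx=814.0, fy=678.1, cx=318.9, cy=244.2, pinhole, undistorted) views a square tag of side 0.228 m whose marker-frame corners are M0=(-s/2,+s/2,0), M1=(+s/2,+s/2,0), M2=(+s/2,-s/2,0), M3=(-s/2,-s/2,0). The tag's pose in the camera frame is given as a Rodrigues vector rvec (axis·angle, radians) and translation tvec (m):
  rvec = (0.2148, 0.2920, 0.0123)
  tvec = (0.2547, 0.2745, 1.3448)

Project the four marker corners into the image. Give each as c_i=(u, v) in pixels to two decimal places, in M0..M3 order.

c0=(404.68, 428.55) c1=(541.84, 442.47) c2=(547.46, 332.64) c3=(405.14, 323.48)

Intrinsics K: fx=814.0, fy=678.1, cx=318.9, cy=244.2
Marker side s = 0.228 m; corners in marker frame (Z=0):
  M0 = (-0.1140, +0.1140, 0)
  M1 = (+0.1140, +0.1140, 0)
  M2 = (+0.1140, -0.1140, 0)
  M3 = (-0.1140, -0.1140, 0)
rvec = (0.2148, 0.2920, 0.0123), |rvec| = θ = 0.36270 rad = 20.781°
Rodrigues: sinθ=0.35480, 1−cosθ=0.06506; R = I + sinθ·[k]× + (1−cosθ)·[k]×²:
    [+0.95776 +0.01899 +0.28695]
    [+0.04305 +0.97711 -0.20835]
    [-0.28433 +0.21190 +0.93502]
t = (0.2547, 0.2745, 1.3448) m
M0: Pc = R·M0+t = (+0.14768, +0.38098, +1.40137); u = 814.0·(+0.14768)/1.40137 + 318.9 = 404.6814, v = 678.1·(+0.38098)/1.40137 + 244.2 = 428.5512
M1: Pc = R·M1+t = (+0.36605, +0.39080, +1.33654); u = 814.0·(+0.36605)/1.33654 + 318.9 = 541.8363, v = 678.1·(+0.39080)/1.33654 + 244.2 = 442.4729
M2: Pc = R·M2+t = (+0.36172, +0.16802, +1.28823); u = 814.0·(+0.36172)/1.28823 + 318.9 = 547.4618, v = 678.1·(+0.16802)/1.28823 + 244.2 = 332.6413
M3: Pc = R·M3+t = (+0.14335, +0.15820, +1.35306); u = 814.0·(+0.14335)/1.35306 + 318.9 = 405.1401, v = 678.1·(+0.15820)/1.35306 + 244.2 = 323.4847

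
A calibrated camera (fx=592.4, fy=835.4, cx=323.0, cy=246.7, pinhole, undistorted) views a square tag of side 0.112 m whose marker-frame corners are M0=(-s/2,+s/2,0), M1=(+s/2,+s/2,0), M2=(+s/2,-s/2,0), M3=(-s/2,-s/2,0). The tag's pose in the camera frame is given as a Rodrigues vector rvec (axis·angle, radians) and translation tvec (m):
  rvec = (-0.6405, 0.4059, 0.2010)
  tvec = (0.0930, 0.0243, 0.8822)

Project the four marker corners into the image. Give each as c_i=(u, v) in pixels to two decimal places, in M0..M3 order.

Intrinsics K: fx=592.4, fy=835.4, cx=323.0, cy=246.7
Marker side s = 0.112 m; corners in marker frame (Z=0):
  M0 = (-0.0560, +0.0560, 0)
  M1 = (+0.0560, +0.0560, 0)
  M2 = (+0.0560, -0.0560, 0)
  M3 = (-0.0560, -0.0560, 0)
rvec = (-0.6405, 0.4059, 0.2010), |rvec| = θ = 0.78447 rad = 44.947°
Rodrigues: sinθ=0.70645, 1−cosθ=0.29224; R = I + sinθ·[k]× + (1−cosθ)·[k]×²:
    [+0.90258 -0.30447 +0.30439]
    [+0.05755 +0.78600 +0.61554]
    [-0.42667 -0.53806 +0.72695]
t = (0.0930, 0.0243, 0.8822) m
M0: Pc = R·M0+t = (+0.02541, +0.06509, +0.87596); u = 592.4·(+0.02541)/0.87596 + 323.0 = 340.1814, v = 835.4·(+0.06509)/0.87596 + 246.7 = 308.7790
M1: Pc = R·M1+t = (+0.12649, +0.07154, +0.82818); u = 592.4·(+0.12649)/0.82818 + 323.0 = 413.4821, v = 835.4·(+0.07154)/0.82818 + 246.7 = 318.8629
M2: Pc = R·M2+t = (+0.16059, -0.01649, +0.88844); u = 592.4·(+0.16059)/0.88844 + 323.0 = 430.0825, v = 835.4·(-0.01649)/0.88844 + 246.7 = 231.1915
M3: Pc = R·M3+t = (+0.05951, -0.02294, +0.93622); u = 592.4·(+0.05951)/0.93622 + 323.0 = 360.6526, v = 835.4·(-0.02294)/0.93622 + 246.7 = 226.2315

c0=(340.18, 308.78) c1=(413.48, 318.86) c2=(430.08, 231.19) c3=(360.65, 226.23)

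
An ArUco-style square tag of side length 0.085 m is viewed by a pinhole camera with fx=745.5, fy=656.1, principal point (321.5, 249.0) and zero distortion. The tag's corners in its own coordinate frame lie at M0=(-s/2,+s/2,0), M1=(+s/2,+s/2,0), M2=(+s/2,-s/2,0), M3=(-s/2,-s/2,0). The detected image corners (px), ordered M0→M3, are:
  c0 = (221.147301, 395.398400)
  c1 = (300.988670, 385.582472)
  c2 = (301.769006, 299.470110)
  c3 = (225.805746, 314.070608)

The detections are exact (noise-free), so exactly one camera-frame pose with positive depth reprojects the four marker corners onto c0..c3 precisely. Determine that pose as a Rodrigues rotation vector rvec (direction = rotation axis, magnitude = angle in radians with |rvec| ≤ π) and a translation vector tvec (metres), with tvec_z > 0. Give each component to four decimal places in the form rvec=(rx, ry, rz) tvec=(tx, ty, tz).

Intrinsics K: fx=745.5, fy=656.1, cx=321.5, cy=249.0
Marker side s = 0.085 m; corners in marker frame (Z=0):
  M0 = (-0.0425, +0.0425, 0)
  M1 = (+0.0425, +0.0425, 0)
  M2 = (+0.0425, -0.0425, 0)
  M3 = (-0.0425, -0.0425, 0)
Detected image corners:
  c0 = (221.147301, 395.398400) px
  c1 = (300.988670, 385.582472) px
  c2 = (301.769006, 299.470110) px
  c3 = (225.805746, 314.070608) px
Planar DLT: solve 8×8 A·h = b for H (H[2,2]=1):
  H  [+716.03187 -193.40355 +261.20224]
  H  [-409.88516 +770.58083 +347.73875]
  H  [-0.76163 -0.61225 +1.00000]
B = K⁻¹H; ‖b₁‖=1.534305, ‖b₂‖=1.534305; λ = 2/(‖b₁‖+‖b₂‖) = 0.651761, sign → tz>0 ⇒ λ=+0.651761
r₁ = λ·B[:,0] = (+0.84007,-0.21878,-0.49640); r₂ = λ·B[:,1] = (+0.00300,+0.91693,-0.39904)
r₃ = r₁×r₂ = (+0.54247,+0.33373,+0.77094); SVD([r₁ r₂ r₃]) → R = UVᵀ:
  R  [+0.84007 +0.00300 +0.54247]
  R  [-0.21878 +0.91693 +0.33373]
  R  [-0.49640 -0.39904 +0.77094]
t = (-0.05272, +0.09809, +0.65176) m
tr R = 2.527942; θ = arccos((tr R − 1)/2) = 0.701351 rad = 40.184°
axis k = ((R−Rᵀ)₃₂, (R−Rᵀ)₁₃, (R−Rᵀ)₂₁) / (2 sinθ) = (-0.567823, +0.805010, -0.171861)
rvec = θ·k = (-0.398244, +0.564594, -0.120535)

rvec=(-0.3982, 0.5646, -0.1205) tvec=(-0.0527, 0.0981, 0.6518)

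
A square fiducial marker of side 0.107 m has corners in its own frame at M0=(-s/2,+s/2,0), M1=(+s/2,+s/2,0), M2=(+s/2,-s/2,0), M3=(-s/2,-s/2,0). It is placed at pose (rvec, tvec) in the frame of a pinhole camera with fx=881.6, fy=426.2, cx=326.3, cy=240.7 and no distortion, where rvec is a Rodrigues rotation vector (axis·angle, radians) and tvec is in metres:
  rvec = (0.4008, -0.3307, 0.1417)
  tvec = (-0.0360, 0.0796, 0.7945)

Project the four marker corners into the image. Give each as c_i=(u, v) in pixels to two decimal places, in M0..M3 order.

Intrinsics K: fx=881.6, fy=426.2, cx=326.3, cy=240.7
Marker side s = 0.107 m; corners in marker frame (Z=0):
  M0 = (-0.0535, +0.0535, 0)
  M1 = (+0.0535, +0.0535, 0)
  M2 = (+0.0535, -0.0535, 0)
  M3 = (-0.0535, -0.0535, 0)
rvec = (0.4008, -0.3307, 0.1417), |rvec| = θ = 0.53859 rad = 30.859°
Rodrigues: sinθ=0.51293, 1−cosθ=0.14157; R = I + sinθ·[k]× + (1−cosθ)·[k]×²:
    [+0.93683 -0.19963 -0.28723]
    [+0.07026 +0.91180 -0.40457]
    [+0.34266 +0.35883 +0.86823]
t = (-0.0360, 0.0796, 0.7945) m
M0: Pc = R·M0+t = (-0.09680, +0.12462, +0.79537); u = 881.6·(-0.09680)/0.79537 + 326.3 = 219.0040, v = 426.2·(+0.12462)/0.79537 + 240.7 = 307.4795
M1: Pc = R·M1+t = (+0.00344, +0.13214, +0.83203); u = 881.6·(+0.00344)/0.83203 + 326.3 = 329.9449, v = 426.2·(+0.13214)/0.83203 + 240.7 = 308.3878
M2: Pc = R·M2+t = (+0.02480, +0.03458, +0.79363); u = 881.6·(+0.02480)/0.79363 + 326.3 = 353.8496, v = 426.2·(+0.03458)/0.79363 + 240.7 = 259.2689
M3: Pc = R·M3+t = (-0.07544, +0.02706, +0.75697); u = 881.6·(-0.07544)/0.75697 + 326.3 = 238.4394, v = 426.2·(+0.02706)/0.75697 + 240.7 = 255.9354

c0=(219.00, 307.48) c1=(329.94, 308.39) c2=(353.85, 259.27) c3=(238.44, 255.94)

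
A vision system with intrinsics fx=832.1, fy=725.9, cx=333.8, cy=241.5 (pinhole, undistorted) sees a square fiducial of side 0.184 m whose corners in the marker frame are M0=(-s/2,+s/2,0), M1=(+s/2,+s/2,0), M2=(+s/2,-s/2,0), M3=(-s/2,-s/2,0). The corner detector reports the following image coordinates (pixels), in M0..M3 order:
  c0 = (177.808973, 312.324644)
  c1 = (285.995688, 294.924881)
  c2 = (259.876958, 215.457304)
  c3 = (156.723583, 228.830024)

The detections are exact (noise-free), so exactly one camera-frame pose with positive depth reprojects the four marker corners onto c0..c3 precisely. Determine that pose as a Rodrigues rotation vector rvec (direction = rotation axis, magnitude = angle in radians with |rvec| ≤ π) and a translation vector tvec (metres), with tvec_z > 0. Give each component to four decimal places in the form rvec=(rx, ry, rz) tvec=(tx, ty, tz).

rvec=(-0.4945, -0.2605, -0.2309) tvec=(-0.1934, 0.0394, 1.4242)

Intrinsics K: fx=832.1, fy=725.9, cx=333.8, cy=241.5
Marker side s = 0.184 m; corners in marker frame (Z=0):
  M0 = (-0.0920, +0.0920, 0)
  M1 = (+0.0920, +0.0920, 0)
  M2 = (+0.0920, -0.0920, 0)
  M3 = (-0.0920, -0.0920, 0)
Detected image corners:
  c0 = (177.808973, 312.324644) px
  c1 = (285.995688, 294.924881) px
  c2 = (259.876958, 215.457304) px
  c3 = (156.723583, 228.830024) px
Planar DLT: solve 8×8 A·h = b for H (H[2,2]=1):
  H  [+620.31221 +61.19459 +220.79392]
  H  [-27.88952 +362.18707 +261.58821]
  H  [+0.21083 -0.30596 +1.00000]
B = K⁻¹H; ‖b₁‖=0.702159, ‖b₂‖=0.702159; λ = 2/(‖b₁‖+‖b₂‖) = 1.424179, sign → tz>0 ⇒ λ=+1.424179
r₁ = λ·B[:,0] = (+0.94124,-0.15461,+0.30026); r₂ = λ·B[:,1] = (+0.27954,+0.85556,-0.43575)
r₃ = r₁×r₂ = (-0.18952,+0.49408,+0.84851); SVD([r₁ r₂ r₃]) → R = UVᵀ:
  R  [+0.94124 +0.27954 -0.18952]
  R  [-0.15461 +0.85556 +0.49408]
  R  [+0.30026 -0.43575 +0.84851]
t = (-0.19342, +0.03941, +1.42418) m
tr R = 2.645317; θ = arccos((tr R − 1)/2) = 0.604725 rad = 34.648°
axis k = ((R−Rᵀ)₃₂, (R−Rᵀ)₁₃, (R−Rᵀ)₂₁) / (2 sinθ) = (-0.817734, -0.430732, -0.381813)
rvec = θ·k = (-0.494504, -0.260475, -0.230892)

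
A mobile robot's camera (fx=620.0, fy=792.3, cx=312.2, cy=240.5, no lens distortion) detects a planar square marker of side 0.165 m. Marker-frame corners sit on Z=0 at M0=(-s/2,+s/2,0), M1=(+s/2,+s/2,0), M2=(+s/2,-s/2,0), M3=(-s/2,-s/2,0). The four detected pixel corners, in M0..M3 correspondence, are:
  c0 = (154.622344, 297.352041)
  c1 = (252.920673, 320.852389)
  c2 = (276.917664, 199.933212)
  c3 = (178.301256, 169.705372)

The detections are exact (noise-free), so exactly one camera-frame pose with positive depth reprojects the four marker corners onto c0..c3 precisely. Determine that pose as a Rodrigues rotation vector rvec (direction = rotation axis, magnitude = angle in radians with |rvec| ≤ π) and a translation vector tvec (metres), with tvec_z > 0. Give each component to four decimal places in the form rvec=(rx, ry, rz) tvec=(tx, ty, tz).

rvec=(0.1347, -0.3044, 0.2373) tvec=(-0.1558, 0.0093, 1.0131)

Intrinsics K: fx=620.0, fy=792.3, cx=312.2, cy=240.5
Marker side s = 0.165 m; corners in marker frame (Z=0):
  M0 = (-0.0825, +0.0825, 0)
  M1 = (+0.0825, +0.0825, 0)
  M2 = (+0.0825, -0.0825, 0)
  M3 = (-0.0825, -0.0825, 0)
Detected image corners:
  c0 = (154.622344, 297.352041) px
  c1 = (252.920673, 320.852389) px
  c2 = (276.917664, 199.933212) px
  c3 = (178.301256, 169.705372) px
Planar DLT: solve 8×8 A·h = b for H (H[2,2]=1):
  H  [+663.07757 -124.20374 +216.84776]
  H  [+238.65088 +775.94749 +247.78410]
  H  [+0.30773 +0.09408 +1.00000]
B = K⁻¹H; ‖b₁‖=0.987033, ‖b₂‖=0.987033; λ = 2/(‖b₁‖+‖b₂‖) = 1.013138, sign → tz>0 ⇒ λ=+1.013138
r₁ = λ·B[:,0] = (+0.92654,+0.21053,+0.31177); r₂ = λ·B[:,1] = (-0.25096,+0.96329,+0.09532)
r₃ = r₁×r₂ = (-0.28026,-0.16656,+0.94536); SVD([r₁ r₂ r₃]) → R = UVᵀ:
  R  [+0.92654 -0.25096 -0.28026]
  R  [+0.21053 +0.96329 -0.16656]
  R  [+0.31177 +0.09532 +0.94536]
t = (-0.15581, +0.00931, +1.01314) m
tr R = 2.835197; θ = arccos((tr R − 1)/2) = 0.408800 rad = 23.423°
axis k = ((R−Rᵀ)₃₂, (R−Rᵀ)₁₃, (R−Rᵀ)₂₁) / (2 sinθ) = (+0.329402, -0.744672, +0.580481)
rvec = θ·k = (+0.134660, -0.304422, +0.237301)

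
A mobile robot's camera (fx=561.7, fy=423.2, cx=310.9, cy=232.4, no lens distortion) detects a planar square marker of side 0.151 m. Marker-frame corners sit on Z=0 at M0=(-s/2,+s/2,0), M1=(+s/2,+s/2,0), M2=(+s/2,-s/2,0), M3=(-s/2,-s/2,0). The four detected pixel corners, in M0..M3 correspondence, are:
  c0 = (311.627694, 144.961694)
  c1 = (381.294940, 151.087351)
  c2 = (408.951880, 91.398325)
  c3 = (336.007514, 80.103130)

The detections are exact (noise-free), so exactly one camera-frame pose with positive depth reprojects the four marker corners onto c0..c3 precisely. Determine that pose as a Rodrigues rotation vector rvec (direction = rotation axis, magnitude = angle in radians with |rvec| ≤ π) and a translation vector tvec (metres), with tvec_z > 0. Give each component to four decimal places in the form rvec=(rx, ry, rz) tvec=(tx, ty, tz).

Intrinsics K: fx=561.7, fy=423.2, cx=310.9, cy=232.4
Marker side s = 0.151 m; corners in marker frame (Z=0):
  M0 = (-0.0755, +0.0755, 0)
  M1 = (+0.0755, +0.0755, 0)
  M2 = (+0.0755, -0.0755, 0)
  M3 = (-0.0755, -0.0755, 0)
Detected image corners:
  c0 = (311.627694, 144.961694) px
  c1 = (381.294940, 151.087351) px
  c2 = (408.951880, 91.398325) px
  c3 = (336.007514, 80.103130) px
Planar DLT: solve 8×8 A·h = b for H (H[2,2]=1):
  H  [+645.29452 +0.00109 +360.29756]
  H  [+113.46872 +467.94295 +118.17573]
  H  [+0.48255 +0.48044 +1.00000]
B = K⁻¹H; ‖b₁‖=1.005146, ‖b₂‖=1.005146; λ = 2/(‖b₁‖+‖b₂‖) = 0.994880, sign → tz>0 ⇒ λ=+0.994880
r₁ = λ·B[:,0] = (+0.87722,+0.00311,+0.48008); r₂ = λ·B[:,1] = (-0.26456,+0.83758,+0.47798)
r₃ = r₁×r₂ = (-0.40062,-0.54630,+0.73556); SVD([r₁ r₂ r₃]) → R = UVᵀ:
  R  [+0.87722 -0.26456 -0.40062]
  R  [+0.00311 +0.83758 -0.54630]
  R  [+0.48008 +0.47798 +0.73556]
t = (+0.08749, -0.26852, +0.99488) m
tr R = 2.450364; θ = arccos((tr R − 1)/2) = 0.759498 rad = 43.516°
axis k = ((R−Rᵀ)₃₂, (R−Rᵀ)₁₃, (R−Rᵀ)₂₁) / (2 sinθ) = (+0.743788, -0.639531, +0.194369)
rvec = θ·k = (+0.564905, -0.485723, +0.147623)

rvec=(0.5649, -0.4857, 0.1476) tvec=(0.0875, -0.2685, 0.9949)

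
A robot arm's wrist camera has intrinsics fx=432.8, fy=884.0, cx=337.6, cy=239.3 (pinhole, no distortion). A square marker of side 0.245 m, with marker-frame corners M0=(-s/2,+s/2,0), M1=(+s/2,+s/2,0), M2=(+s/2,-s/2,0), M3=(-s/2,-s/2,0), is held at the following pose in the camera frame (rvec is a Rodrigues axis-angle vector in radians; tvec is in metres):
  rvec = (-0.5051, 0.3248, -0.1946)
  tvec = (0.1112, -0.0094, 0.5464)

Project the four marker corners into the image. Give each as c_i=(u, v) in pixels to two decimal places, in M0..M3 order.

Intrinsics K: fx=432.8, fy=884.0, cx=337.6, cy=239.3
Marker side s = 0.245 m; corners in marker frame (Z=0):
  M0 = (-0.1225, +0.1225, 0)
  M1 = (+0.1225, +0.1225, 0)
  M2 = (+0.1225, -0.1225, 0)
  M3 = (-0.1225, -0.1225, 0)
rvec = (-0.5051, 0.3248, -0.1946), |rvec| = θ = 0.63126 rad = 36.169°
Rodrigues: sinθ=0.59016, 1−cosθ=0.19272; R = I + sinθ·[k]× + (1−cosθ)·[k]×²:
    [+0.93067 +0.10259 +0.35119]
    [-0.26127 +0.85830 +0.44165]
    [-0.25612 -0.50278 +0.82560]
t = (0.1112, -0.0094, 0.5464) m
M0: Pc = R·M0+t = (+0.00976, +0.12775, +0.51618); u = 432.8·(+0.00976)/0.51618 + 337.6 = 345.7839, v = 884.0·(+0.12775)/0.51618 + 239.3 = 458.0770
M1: Pc = R·M1+t = (+0.23777, +0.06374, +0.45343); u = 432.8·(+0.23777)/0.45343 + 337.6 = 564.5536, v = 884.0·(+0.06374)/0.45343 + 239.3 = 363.5583
M2: Pc = R·M2+t = (+0.21264, -0.14655, +0.57662); u = 432.8·(+0.21264)/0.57662 + 337.6 = 497.2040, v = 884.0·(-0.14655)/0.57662 + 239.3 = 14.6303
M3: Pc = R·M3+t = (-0.01537, -0.08254, +0.63937); u = 432.8·(-0.01537)/0.63937 + 337.6 = 327.1930, v = 884.0·(-0.08254)/0.63937 + 239.3 = 125.1834

c0=(345.78, 458.08) c1=(564.55, 363.56) c2=(497.20, 14.63) c3=(327.19, 125.18)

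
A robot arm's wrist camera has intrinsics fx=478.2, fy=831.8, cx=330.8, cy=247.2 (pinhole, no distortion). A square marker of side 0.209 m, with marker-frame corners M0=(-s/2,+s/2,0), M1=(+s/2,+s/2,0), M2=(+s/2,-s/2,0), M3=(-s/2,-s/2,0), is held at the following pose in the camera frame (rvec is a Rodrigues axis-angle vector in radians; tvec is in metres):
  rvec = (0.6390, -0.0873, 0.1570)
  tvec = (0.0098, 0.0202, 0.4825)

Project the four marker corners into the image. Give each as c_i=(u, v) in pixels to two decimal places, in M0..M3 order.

c0=(230.60, 389.13) c1=(412.00, 419.31) c2=(474.58, 151.38) c3=(242.78, 94.35)

Intrinsics K: fx=478.2, fy=831.8, cx=330.8, cy=247.2
Marker side s = 0.209 m; corners in marker frame (Z=0):
  M0 = (-0.1045, +0.1045, 0)
  M1 = (+0.1045, +0.1045, 0)
  M2 = (+0.1045, -0.1045, 0)
  M3 = (-0.1045, -0.1045, 0)
rvec = (0.6390, -0.0873, 0.1570), |rvec| = θ = 0.66377 rad = 38.031°
Rodrigues: sinθ=0.61609, 1−cosθ=0.21233; R = I + sinθ·[k]× + (1−cosθ)·[k]×²:
    [+0.98445 -0.17261 -0.03268]
    [+0.11884 +0.79135 -0.59971]
    [+0.12938 +0.58649 +0.79955]
t = (0.0098, 0.0202, 0.4825) m
M0: Pc = R·M0+t = (-0.11111, +0.09048, +0.53027); u = 478.2·(-0.11111)/0.53027 + 330.8 = 230.5983, v = 831.8·(+0.09048)/0.53027 + 247.2 = 389.1258
M1: Pc = R·M1+t = (+0.09464, +0.11531, +0.55731); u = 478.2·(+0.09464)/0.55731 + 330.8 = 412.0040, v = 831.8·(+0.11531)/0.55731 + 247.2 = 419.3105
M2: Pc = R·M2+t = (+0.13071, -0.05008, +0.43473); u = 478.2·(+0.13071)/0.43473 + 330.8 = 474.5821, v = 831.8·(-0.05008)/0.43473 + 247.2 = 151.3841
M3: Pc = R·M3+t = (-0.07504, -0.07491, +0.40769); u = 478.2·(-0.07504)/0.40769 + 330.8 = 242.7850, v = 831.8·(-0.07491)/0.40769 + 247.2 = 94.3543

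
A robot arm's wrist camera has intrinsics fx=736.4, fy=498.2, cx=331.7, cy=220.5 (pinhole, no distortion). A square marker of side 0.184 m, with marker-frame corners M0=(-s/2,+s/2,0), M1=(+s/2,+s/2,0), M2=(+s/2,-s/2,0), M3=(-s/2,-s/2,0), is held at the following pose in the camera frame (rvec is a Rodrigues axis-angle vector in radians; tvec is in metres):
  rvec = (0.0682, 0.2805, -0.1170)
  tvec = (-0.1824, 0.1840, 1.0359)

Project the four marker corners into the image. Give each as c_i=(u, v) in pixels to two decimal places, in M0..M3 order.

Intrinsics K: fx=736.4, fy=498.2, cx=331.7, cy=220.5
Marker side s = 0.184 m; corners in marker frame (Z=0):
  M0 = (-0.0920, +0.0920, 0)
  M1 = (+0.0920, +0.0920, 0)
  M2 = (+0.0920, -0.0920, 0)
  M3 = (-0.0920, -0.0920, 0)
rvec = (0.0682, 0.2805, -0.1170), |rvec| = θ = 0.31148 rad = 17.847°
Rodrigues: sinθ=0.30647, 1−cosθ=0.04812; R = I + sinθ·[k]× + (1−cosθ)·[k]×²:
    [+0.95419 +0.12461 +0.27203]
    [-0.10563 +0.99090 -0.08338]
    [-0.27994 +0.05083 +0.95867]
t = (-0.1824, 0.1840, 1.0359) m
M0: Pc = R·M0+t = (-0.25872, +0.28488, +1.06633); u = 736.4·(-0.25872)/1.06633 + 331.7 = 153.0288, v = 498.2·(+0.28488)/1.06633 + 220.5 = 353.5992
M1: Pc = R·M1+t = (-0.08315, +0.26545, +1.01482); u = 736.4·(-0.08315)/1.01482 + 331.7 = 271.3618, v = 498.2·(+0.26545)/1.01482 + 220.5 = 350.8134
M2: Pc = R·M2+t = (-0.10608, +0.08312, +1.00547); u = 736.4·(-0.10608)/1.00547 + 331.7 = 254.0088, v = 498.2·(+0.08312)/1.00547 + 220.5 = 261.6846
M3: Pc = R·M3+t = (-0.28165, +0.10255, +1.05698); u = 736.4·(-0.28165)/1.05698 + 331.7 = 135.4744, v = 498.2·(+0.10255)/1.05698 + 220.5 = 268.8385

c0=(153.03, 353.60) c1=(271.36, 350.81) c2=(254.01, 261.68) c3=(135.47, 268.84)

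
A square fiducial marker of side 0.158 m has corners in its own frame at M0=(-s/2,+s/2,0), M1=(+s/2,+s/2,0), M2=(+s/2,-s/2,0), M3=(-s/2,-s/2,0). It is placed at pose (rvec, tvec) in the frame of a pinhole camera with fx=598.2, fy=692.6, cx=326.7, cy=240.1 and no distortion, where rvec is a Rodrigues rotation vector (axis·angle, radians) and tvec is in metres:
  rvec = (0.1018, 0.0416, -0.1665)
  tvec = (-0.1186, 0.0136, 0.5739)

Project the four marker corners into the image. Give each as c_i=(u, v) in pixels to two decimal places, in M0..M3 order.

Intrinsics K: fx=598.2, fy=692.6, cx=326.7, cy=240.1
Marker side s = 0.158 m; corners in marker frame (Z=0):
  M0 = (-0.0790, +0.0790, 0)
  M1 = (+0.0790, +0.0790, 0)
  M2 = (+0.0790, -0.0790, 0)
  M3 = (-0.0790, -0.0790, 0)
rvec = (0.1018, 0.0416, -0.1665), |rvec| = θ = 0.19954 rad = 11.433°
Rodrigues: sinθ=0.19822, 1−cosθ=0.01984; R = I + sinθ·[k]× + (1−cosθ)·[k]×²:
    [+0.98532 +0.16751 +0.03288]
    [-0.16329 +0.98102 -0.10458]
    [-0.04977 +0.09767 +0.99397]
t = (-0.1186, 0.0136, 0.5739) m
M0: Pc = R·M0+t = (-0.18321, +0.10400, +0.58555); u = 598.2·(-0.18321)/0.58555 + 326.7 = 139.5341, v = 692.6·(+0.10400)/0.58555 + 240.1 = 363.1139
M1: Pc = R·M1+t = (-0.02753, +0.07820, +0.57768); u = 598.2·(-0.02753)/0.57768 + 326.7 = 298.1960, v = 692.6·(+0.07820)/0.57768 + 240.1 = 333.8570
M2: Pc = R·M2+t = (-0.05399, -0.07680, +0.56225); u = 598.2·(-0.05399)/0.56225 + 326.7 = 269.2553, v = 692.6·(-0.07680)/0.56225 + 240.1 = 145.4949
M3: Pc = R·M3+t = (-0.20967, -0.05100, +0.57012); u = 598.2·(-0.20967)/0.57012 + 326.7 = 106.6977, v = 692.6·(-0.05100)/0.57012 + 240.1 = 178.1420

c0=(139.53, 363.11) c1=(298.20, 333.86) c2=(269.26, 145.49) c3=(106.70, 178.14)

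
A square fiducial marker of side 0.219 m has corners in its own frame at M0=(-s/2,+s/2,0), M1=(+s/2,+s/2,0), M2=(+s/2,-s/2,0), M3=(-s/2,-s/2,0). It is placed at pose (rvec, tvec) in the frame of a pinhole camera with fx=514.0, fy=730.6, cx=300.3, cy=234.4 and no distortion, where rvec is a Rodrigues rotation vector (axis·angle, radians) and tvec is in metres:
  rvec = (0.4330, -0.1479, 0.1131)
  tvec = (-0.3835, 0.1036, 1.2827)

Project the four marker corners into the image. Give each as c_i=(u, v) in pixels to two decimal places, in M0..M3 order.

Intrinsics K: fx=514.0, fy=730.6, cx=300.3, cy=234.4
Marker side s = 0.219 m; corners in marker frame (Z=0):
  M0 = (-0.1095, +0.1095, 0)
  M1 = (+0.1095, +0.1095, 0)
  M2 = (+0.1095, -0.1095, 0)
  M3 = (-0.1095, -0.1095, 0)
rvec = (0.4330, -0.1479, 0.1131), |rvec| = θ = 0.47133 rad = 27.005°
Rodrigues: sinθ=0.45407, 1−cosθ=0.10904; R = I + sinθ·[k]× + (1−cosθ)·[k]×²:
    [+0.98299 -0.14039 -0.11845]
    [+0.07753 +0.90170 -0.42536]
    [+0.16652 +0.40893 +0.89724]
t = (-0.3835, 0.1036, 1.2827) m
M0: Pc = R·M0+t = (-0.50651, +0.19385, +1.30924); u = 514.0·(-0.50651)/1.30924 + 300.3 = 101.4479, v = 730.6·(+0.19385)/1.30924 + 234.4 = 342.5728
M1: Pc = R·M1+t = (-0.29124, +0.21083, +1.34571); u = 514.0·(-0.29124)/1.34571 + 300.3 = 189.0613, v = 730.6·(+0.21083)/1.34571 + 234.4 = 348.8591
M2: Pc = R·M2+t = (-0.26049, +0.01335, +1.25616); u = 514.0·(-0.26049)/1.25616 + 300.3 = 193.7113, v = 730.6·(+0.01335)/1.25616 + 234.4 = 242.1663
M3: Pc = R·M3+t = (-0.47576, -0.00363, +1.21969); u = 514.0·(-0.47576)/1.21969 + 300.3 = 99.8038, v = 730.6·(-0.00363)/1.21969 + 234.4 = 232.2284

c0=(101.45, 342.57) c1=(189.06, 348.86) c2=(193.71, 242.17) c3=(99.80, 232.23)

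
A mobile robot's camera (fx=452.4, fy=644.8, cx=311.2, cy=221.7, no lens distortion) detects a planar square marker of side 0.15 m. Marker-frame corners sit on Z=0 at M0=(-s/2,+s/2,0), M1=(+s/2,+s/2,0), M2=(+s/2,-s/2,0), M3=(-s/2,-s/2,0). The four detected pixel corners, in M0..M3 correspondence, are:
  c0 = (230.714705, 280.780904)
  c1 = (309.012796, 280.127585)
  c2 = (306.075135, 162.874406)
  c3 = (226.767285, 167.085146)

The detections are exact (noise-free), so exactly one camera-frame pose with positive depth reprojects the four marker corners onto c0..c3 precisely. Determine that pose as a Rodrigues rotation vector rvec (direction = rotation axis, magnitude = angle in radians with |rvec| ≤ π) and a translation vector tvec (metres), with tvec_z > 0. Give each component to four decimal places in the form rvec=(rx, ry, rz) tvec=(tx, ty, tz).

rvec=(0.0816, 0.1696, -0.0282) tvec=(-0.0805, 0.0019, 0.8346)

Intrinsics K: fx=452.4, fy=644.8, cx=311.2, cy=221.7
Marker side s = 0.15 m; corners in marker frame (Z=0):
  M0 = (-0.0750, +0.0750, 0)
  M1 = (+0.0750, +0.0750, 0)
  M2 = (+0.0750, -0.0750, 0)
  M3 = (-0.0750, -0.0750, 0)
Detected image corners:
  c0 = (230.714705, 280.780904) px
  c1 = (309.012796, 280.127585) px
  c2 = (306.075135, 162.874406) px
  c3 = (226.767285, 167.085146) px
Planar DLT: solve 8×8 A·h = b for H (H[2,2]=1):
  H  [+470.79085 +48.29016 +267.55360]
  H  [-61.42888 +790.65337 +223.14395]
  H  [-0.20339 +0.09431 +1.00000]
B = K⁻¹H; ‖b₁‖=1.198224, ‖b₂‖=1.198224; λ = 2/(‖b₁‖+‖b₂‖) = 0.834568, sign → tz>0 ⇒ λ=+0.834568
r₁ = λ·B[:,0] = (+0.98526,-0.02114,-0.16975); r₂ = λ·B[:,1] = (+0.03494,+0.99629,+0.07871)
r₃ = r₁×r₂ = (+0.16745,-0.08348,+0.98234); SVD([r₁ r₂ r₃]) → R = UVᵀ:
  R  [+0.98526 +0.03494 +0.16745]
  R  [-0.02114 +0.99629 -0.08348]
  R  [-0.16975 +0.07871 +0.98234]
t = (-0.08052, +0.00187, +0.83457) m
tr R = 2.963886; θ = arccos((tr R − 1)/2) = 0.190324 rad = 10.905°
axis k = ((R−Rᵀ)₃₂, (R−Rᵀ)₁₃, (R−Rᵀ)₂₁) / (2 sinθ) = (+0.428665, +0.891219, -0.148236)
rvec = θ·k = (+0.081585, +0.169621, -0.028213)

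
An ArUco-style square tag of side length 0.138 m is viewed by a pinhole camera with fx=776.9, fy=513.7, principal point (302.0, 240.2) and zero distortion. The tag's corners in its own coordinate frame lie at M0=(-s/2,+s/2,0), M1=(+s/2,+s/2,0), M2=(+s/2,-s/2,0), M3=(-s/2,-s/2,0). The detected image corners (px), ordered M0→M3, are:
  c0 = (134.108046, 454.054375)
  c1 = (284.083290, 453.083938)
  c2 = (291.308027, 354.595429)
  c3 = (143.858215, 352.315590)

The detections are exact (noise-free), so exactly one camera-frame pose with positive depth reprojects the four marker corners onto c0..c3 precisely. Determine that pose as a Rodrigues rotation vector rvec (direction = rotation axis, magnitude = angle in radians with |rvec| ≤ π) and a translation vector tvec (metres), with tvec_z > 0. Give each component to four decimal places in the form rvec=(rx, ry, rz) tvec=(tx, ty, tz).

Intrinsics K: fx=776.9, fy=513.7, cx=302.0, cy=240.2
Marker side s = 0.138 m; corners in marker frame (Z=0):
  M0 = (-0.0690, +0.0690, 0)
  M1 = (+0.0690, +0.0690, 0)
  M2 = (+0.0690, -0.0690, 0)
  M3 = (-0.0690, -0.0690, 0)
Detected image corners:
  c0 = (134.108046, 454.054375) px
  c1 = (284.083290, 453.083938) px
  c2 = (291.308027, 354.595429) px
  c3 = (143.858215, 352.315590) px
Planar DLT: solve 8×8 A·h = b for H (H[2,2]=1):
  H  [+1127.90092 -84.73414 +214.58218]
  H  [+100.05271 +681.04858 +403.13915]
  H  [+0.23598 -0.10959 +1.00000]
B = K⁻¹H; ‖b₁‖=1.382966, ‖b₂‖=1.382966; λ = 2/(‖b₁‖+‖b₂‖) = 0.723084, sign → tz>0 ⇒ λ=+0.723084
r₁ = λ·B[:,0] = (+0.98344,+0.06105,+0.17063); r₂ = λ·B[:,1] = (-0.04806,+0.99570,-0.07924)
r₃ = r₁×r₂ = (-0.17473,+0.06973,+0.98214); SVD([r₁ r₂ r₃]) → R = UVᵀ:
  R  [+0.98344 -0.04806 -0.17473]
  R  [+0.06105 +0.99570 +0.06973]
  R  [+0.17063 -0.07924 +0.98214]
t = (-0.08136, +0.22935, +0.72308) m
tr R = 2.961282; θ = arccos((tr R − 1)/2) = 0.197089 rad = 11.292°
axis k = ((R−Rᵀ)₃₂, (R−Rᵀ)₁₃, (R−Rᵀ)₂₁) / (2 sinθ) = (-0.380390, -0.881863, +0.278605)
rvec = θ·k = (-0.074971, -0.173805, +0.054910)

rvec=(-0.0750, -0.1738, 0.0549) tvec=(-0.0814, 0.2294, 0.7231)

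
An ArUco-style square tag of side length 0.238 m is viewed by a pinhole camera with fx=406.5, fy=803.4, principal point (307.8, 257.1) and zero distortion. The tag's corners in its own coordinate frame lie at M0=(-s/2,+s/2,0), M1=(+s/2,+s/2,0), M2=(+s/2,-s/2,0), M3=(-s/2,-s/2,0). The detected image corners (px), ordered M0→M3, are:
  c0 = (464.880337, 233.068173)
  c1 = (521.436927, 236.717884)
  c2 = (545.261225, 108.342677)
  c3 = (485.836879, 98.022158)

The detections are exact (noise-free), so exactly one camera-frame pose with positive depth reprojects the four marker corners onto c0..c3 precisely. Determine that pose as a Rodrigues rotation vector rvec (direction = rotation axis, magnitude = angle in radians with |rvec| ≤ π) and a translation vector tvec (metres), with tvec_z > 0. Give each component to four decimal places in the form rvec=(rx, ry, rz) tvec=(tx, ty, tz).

Intrinsics K: fx=406.5, fy=803.4, cx=307.8, cy=257.1
Marker side s = 0.238 m; corners in marker frame (Z=0):
  M0 = (-0.1190, +0.1190, 0)
  M1 = (+0.1190, +0.1190, 0)
  M2 = (+0.1190, -0.1190, 0)
  M3 = (-0.1190, -0.1190, 0)
Detected image corners:
  c0 = (464.880337, 233.068173) px
  c1 = (521.436927, 236.717884) px
  c2 = (545.261225, 108.342677) px
  c3 = (485.836879, 98.022158) px
Planar DLT: solve 8×8 A·h = b for H (H[2,2]=1):
  H  [+343.18264 +49.08251 +504.65759]
  H  [+62.30022 +601.10472 +171.34656]
  H  [+0.19774 +0.28413 +1.00000]
B = K⁻¹H; ‖b₁‖=0.722254, ‖b₂‖=0.722254; λ = 2/(‖b₁‖+‖b₂‖) = 1.384554, sign → tz>0 ⇒ λ=+1.384554
r₁ = λ·B[:,0] = (+0.96159,+0.01975,+0.27378); r₂ = λ·B[:,1] = (-0.13070,+0.91003,+0.39339)
r₃ = r₁×r₂ = (-0.24137,-0.41406,+0.87766); SVD([r₁ r₂ r₃]) → R = UVᵀ:
  R  [+0.96159 -0.13070 -0.24137]
  R  [+0.01975 +0.91003 -0.41406]
  R  [+0.27378 +0.39339 +0.87766]
t = (+0.67050, -0.14778, +1.38455) m
tr R = 2.749285; θ = arccos((tr R − 1)/2) = 0.506098 rad = 28.997°
axis k = ((R−Rᵀ)₃₂, (R−Rᵀ)₁₃, (R−Rᵀ)₂₁) / (2 sinθ) = (+0.832827, -0.531337, +0.155179)
rvec = θ·k = (+0.421492, -0.268909, +0.078536)

rvec=(0.4215, -0.2689, 0.0785) tvec=(0.6705, -0.1478, 1.3846)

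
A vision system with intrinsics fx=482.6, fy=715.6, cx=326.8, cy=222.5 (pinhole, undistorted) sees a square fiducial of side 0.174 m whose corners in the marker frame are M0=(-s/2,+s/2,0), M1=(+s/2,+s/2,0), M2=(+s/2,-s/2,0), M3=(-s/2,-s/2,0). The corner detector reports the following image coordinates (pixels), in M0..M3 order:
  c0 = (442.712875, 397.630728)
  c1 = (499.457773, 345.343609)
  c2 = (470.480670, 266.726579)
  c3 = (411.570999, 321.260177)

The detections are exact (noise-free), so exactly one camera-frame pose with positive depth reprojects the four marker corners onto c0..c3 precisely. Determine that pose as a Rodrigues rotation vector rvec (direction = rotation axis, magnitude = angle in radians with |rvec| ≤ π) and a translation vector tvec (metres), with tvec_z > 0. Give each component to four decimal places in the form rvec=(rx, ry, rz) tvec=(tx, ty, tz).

rvec=(0.2755, -0.0620, -0.5602) tvec=(0.3317, 0.1917, 1.2358)

Intrinsics K: fx=482.6, fy=715.6, cx=326.8, cy=222.5
Marker side s = 0.174 m; corners in marker frame (Z=0):
  M0 = (-0.0870, +0.0870, 0)
  M1 = (+0.0870, +0.0870, 0)
  M2 = (+0.0870, -0.0870, 0)
  M3 = (-0.0870, -0.0870, 0)
Detected image corners:
  c0 = (442.712875, 397.630728) px
  c1 = (499.457773, 345.343609) px
  c2 = (470.480670, 266.726579) px
  c3 = (411.570999, 321.260177) px
Planar DLT: solve 8×8 A·h = b for H (H[2,2]=1):
  H  [+326.06859 +274.07870 +456.31214]
  H  [-311.31976 +519.27945 +333.52050]
  H  [-0.01349 +0.22216 +1.00000]
B = K⁻¹H; ‖b₁‖=0.809164, ‖b₂‖=0.809164; λ = 2/(‖b₁‖+‖b₂‖) = 1.235844, sign → tz>0 ⇒ λ=+1.235844
r₁ = λ·B[:,0] = (+0.84629,-0.53247,-0.01667); r₂ = λ·B[:,1] = (+0.51595,+0.81143,+0.27455)
r₃ = r₁×r₂ = (-0.13266,-0.24095,+0.96143); SVD([r₁ r₂ r₃]) → R = UVᵀ:
  R  [+0.84629 +0.51595 -0.13266]
  R  [-0.53247 +0.81143 -0.24095]
  R  [-0.01667 +0.27455 +0.96143]
t = (+0.33166, +0.19173, +1.23584) m
tr R = 2.619147; θ = arccos((tr R − 1)/2) = 0.627371 rad = 35.946°
axis k = ((R−Rᵀ)₃₂, (R−Rᵀ)₁₃, (R−Rᵀ)₂₁) / (2 sinθ) = (+0.439084, -0.098797, -0.892998)
rvec = θ·k = (+0.275468, -0.061982, -0.560241)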